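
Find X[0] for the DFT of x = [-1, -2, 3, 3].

X[0] = Σ(n=0 to 3) x[n] · ω_4^0 = Σ x[n]
= (-1) + (-2) + (3) + (3)

X[0] = 3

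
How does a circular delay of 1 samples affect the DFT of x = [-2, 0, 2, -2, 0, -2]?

Time shift by 1: X_shifted[k] = ω_6^(1k) · X[k]
Shifted x = [-2, -2, 0, 2, -2, 0]

DFT(x[n-1]) = [-4, -4, 2.0000+3.4641i, -4, 2.0000-3.4641i, -4]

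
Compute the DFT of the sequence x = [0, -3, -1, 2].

X[k] = Σ(n=0 to 3) x[n] · ω_4^(nk)
where ω_4 = e^(-2πi/4)

Computing each X[k]:
X[0] = -2
X[1] = 1+5i
X[2] = 0
X[3] = 1-5i

X = [-2, 1+5i, 0, 1-5i]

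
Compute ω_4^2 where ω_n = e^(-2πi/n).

ω_4^2 = e^(-2πi·2/4)
= cos(-2π·2/4) + i·sin(-2π·2/4)
= cos(-4π/4) + i·sin(-4π/4)

ω_4^2 = cos(-4π/4) + i·sin(-4π/4) = -1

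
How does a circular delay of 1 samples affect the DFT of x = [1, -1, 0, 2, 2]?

Time shift by 1: X_shifted[k] = ω_5^(1k) · X[k]
Shifted x = [2, 1, -1, 0, 2]

DFT(x[n-1]) = [4, 3.7361+1.5388i, -0.7361-0.3633i, -0.7361+0.3633i, 3.7361-1.5388i]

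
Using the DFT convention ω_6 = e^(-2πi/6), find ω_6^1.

ω_6^1 = e^(-2πi·1/6)
= cos(-2π·1/6) + i·sin(-2π·1/6)
= cos(-2π/6) + i·sin(-2π/6)

ω_6^1 = cos(-2π/6) + i·sin(-2π/6) = 0.5000-0.8660i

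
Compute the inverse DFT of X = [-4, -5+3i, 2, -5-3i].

x[n] = (1/4) Σ(k=0 to 3) X[k] · e^(2πikn/4)

Computing each x[n]:
x[0] = -3
x[1] = -3
x[2] = 2
x[3] = 0

x = [-3, -3, 2, 0]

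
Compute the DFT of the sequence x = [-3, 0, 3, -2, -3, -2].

X[k] = Σ(n=0 to 5) x[n] · ω_6^(nk)
where ω_6 = e^(-2πi/6)

Computing each X[k]:
X[0] = -7
X[1] = -2.0000-6.9282i
X[2] = -4.0000+3.4641i
X[3] = 1
X[4] = -4.0000-3.4641i
X[5] = -2.0000+6.9282i

X = [-7, -2.0000-6.9282i, -4.0000+3.4641i, 1, -4.0000-3.4641i, -2.0000+6.9282i]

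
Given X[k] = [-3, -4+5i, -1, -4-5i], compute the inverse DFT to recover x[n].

x[n] = (1/4) Σ(k=0 to 3) X[k] · e^(2πikn/4)

Computing each x[n]:
x[0] = -3
x[1] = -3
x[2] = 1
x[3] = 2

x = [-3, -3, 1, 2]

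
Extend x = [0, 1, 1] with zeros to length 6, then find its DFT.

Original 3-point DFT: [2, -1, -1]
Zero-padded 6-point DFT provides frequency interpolation.

DFT_6([x, 0, ...]) = [2, -1.7321i, -1, 0, -1, 1.7321i]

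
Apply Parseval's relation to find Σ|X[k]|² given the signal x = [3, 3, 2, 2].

Parseval: Σ|x[n]|² = (1/N)Σ|X[k]|², so Σ|X[k]|² = N·Σ|x[n]|² = 4·26.0000

Σ|X[k]|² = N·Σ|x[n]|² = 4·26.0000 = 104.0000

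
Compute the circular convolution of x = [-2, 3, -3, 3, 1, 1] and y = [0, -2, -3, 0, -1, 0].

(x ⊛ y)[n] = Σ(m=0 to 5) x[m] · y[(n-m) mod 6]

Computing each output sample:
(x ⊛ y)[0] = -2
(x ⊛ y)[1] = -2
(x ⊛ y)[2] = -1
(x ⊛ y)[3] = -4
(x ⊛ y)[4] = 5
(x ⊛ y)[5] = -14

x ⊛ y = [-2, -2, -1, -4, 5, -14]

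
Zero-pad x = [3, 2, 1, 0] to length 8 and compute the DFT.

Original 4-point DFT: [6, 2-2i, 2, 2+2i]
Zero-padded 8-point DFT provides frequency interpolation.

DFT_8([x, 0, ...]) = [6, 4.4142-2.4142i, 2-2i, 1.5858-0.4142i, 2, 1.5858+0.4142i, 2+2i, 4.4142+2.4142i]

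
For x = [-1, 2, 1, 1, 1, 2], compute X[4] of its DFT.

X[4] = Σ(n=0 to 5) x[n] · ω_6^(4n) where ω_6 = e^(-2πi/6)
= (-1)·ω_6^0 + (2)·ω_6^4 + (1)·ω_6^8 + (1)·ω_6^12 + (1)·ω_6^16 + (2)·ω_6^20

X[4] = -3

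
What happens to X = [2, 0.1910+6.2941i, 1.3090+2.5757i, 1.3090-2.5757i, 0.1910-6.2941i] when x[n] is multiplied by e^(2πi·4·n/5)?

Modulation property: DFT(ω_5^(-4n)·x[n]) = X[(k-4) mod 5], so circularly shift X by 4 positions.

X[k-4] = [0.1910+6.2941i, 1.3090+2.5757i, 1.3090-2.5757i, 0.1910-6.2941i, 2]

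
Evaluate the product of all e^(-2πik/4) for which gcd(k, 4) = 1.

The primitive 4th roots of unity are ω_4^k for k coprime to 4: k ∈ {1, 3}
Their product equals the constant term of the cyclotomic polynomial Φ_4(x) up to sign.
For n ≥ 3, the product of all primitive nth roots of unity is 1. (For n=1 it is 1; for n=2 it is -1.)

1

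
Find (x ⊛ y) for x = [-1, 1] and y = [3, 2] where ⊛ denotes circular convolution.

(x ⊛ y)[n] = Σ(m=0 to 1) x[m] · y[(n-m) mod 2]

Computing each output sample:
(x ⊛ y)[0] = -1
(x ⊛ y)[1] = 1

x ⊛ y = [-1, 1]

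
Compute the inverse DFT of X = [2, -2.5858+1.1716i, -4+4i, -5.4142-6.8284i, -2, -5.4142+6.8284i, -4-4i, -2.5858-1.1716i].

x[n] = (1/8) Σ(k=0 to 7) X[k] · e^(2πikn/8)

Computing each x[n]:
x[0] = -3
x[1] = 1
x[2] = -1
x[3] = 2
x[4] = 1
x[5] = -2
x[6] = 3
x[7] = 1

x = [-3, 1, -1, 2, 1, -2, 3, 1]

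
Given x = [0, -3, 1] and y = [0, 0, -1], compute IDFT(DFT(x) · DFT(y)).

(x ⊛ y)[n] = Σ(m=0 to 2) x[m] · y[(n-m) mod 3]

Computing each output sample:
(x ⊛ y)[0] = 3
(x ⊛ y)[1] = -1
(x ⊛ y)[2] = 0

x ⊛ y = [3, -1, 0]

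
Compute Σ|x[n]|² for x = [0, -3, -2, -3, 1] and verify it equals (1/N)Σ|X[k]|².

Time domain:
Σ|x[n]|² = |0|² + |-3|² + |-2|² + |-3|² + |1|² = 23.0000

Frequency domain:
(1/5)Σ|X[k]|² = (1/5)(|-7|² + |3.4271+3.2164i|² + |0.0729+3.3022i|² + |0.0729-3.3022i|² + |3.4271-3.2164i|²) = (1/5)·115.0000 = 23.0000

Both sides agree, confirming Parseval's theorem.

Σ|x[n]|² = (1/N)Σ|X[k]|² = 23.0000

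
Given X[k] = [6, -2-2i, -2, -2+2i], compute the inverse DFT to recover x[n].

x[n] = (1/4) Σ(k=0 to 3) X[k] · e^(2πikn/4)

Computing each x[n]:
x[0] = 0
x[1] = 3
x[2] = 2
x[3] = 1

x = [0, 3, 2, 1]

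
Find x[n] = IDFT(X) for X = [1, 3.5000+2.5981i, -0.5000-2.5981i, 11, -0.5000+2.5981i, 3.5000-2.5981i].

x[n] = (1/6) Σ(k=0 to 5) X[k] · e^(2πikn/6)

Computing each x[n]:
x[0] = 3
x[1] = -1
x[2] = 0
x[3] = -3
x[4] = 3
x[5] = -1

x = [3, -1, 0, -3, 3, -1]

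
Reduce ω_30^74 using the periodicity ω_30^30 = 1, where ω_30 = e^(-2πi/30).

Since ω_30^30 = 1, powers reduce modulo 30.
74 mod 30 = 14
So ω_30^74 = ω_30^14 = e^(-2πi·14/30)

ω_30^74 = ω_30^14 = -0.9781-0.2079i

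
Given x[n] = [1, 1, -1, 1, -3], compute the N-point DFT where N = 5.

X[k] = Σ(n=0 to 4) x[n] · ω_5^(nk)
where ω_5 = e^(-2πi/5)

Computing each X[k]:
X[0] = -1
X[1] = 0.3820-2.6287i
X[2] = 2.6180-4.2533i
X[3] = 2.6180+4.2533i
X[4] = 0.3820+2.6287i

X = [-1, 0.3820-2.6287i, 2.6180-4.2533i, 2.6180+4.2533i, 0.3820+2.6287i]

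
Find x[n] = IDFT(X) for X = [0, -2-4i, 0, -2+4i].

x[n] = (1/4) Σ(k=0 to 3) X[k] · e^(2πikn/4)

Computing each x[n]:
x[0] = -1
x[1] = 2
x[2] = 1
x[3] = -2

x = [-1, 2, 1, -2]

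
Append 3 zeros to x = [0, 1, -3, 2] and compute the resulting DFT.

Original 4-point DFT: [0, 3+1i, -6, 3-1i]
Zero-padded 7-point DFT provides frequency interpolation.

DFT_7([x, 0, ...]) = [0, -0.5109+1.2752i, 3.7274-0.7129i, -3.2165-4.7292i, -3.2165+4.7292i, 3.7274+0.7129i, -0.5109-1.2752i]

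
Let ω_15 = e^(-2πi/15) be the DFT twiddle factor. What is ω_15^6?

ω_15^6 = e^(-2πi·6/15)
= cos(-2π·6/15) + i·sin(-2π·6/15)
= cos(-12π/15) + i·sin(-12π/15)

ω_15^6 = cos(-12π/15) + i·sin(-12π/15) = -0.8090-0.5878i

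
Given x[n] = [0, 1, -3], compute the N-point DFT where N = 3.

X[k] = Σ(n=0 to 2) x[n] · ω_3^(nk)
where ω_3 = e^(-2πi/3)

Computing each X[k]:
X[0] = -2
X[1] = 1.0000-3.4641i
X[2] = 1.0000+3.4641i

X = [-2, 1.0000-3.4641i, 1.0000+3.4641i]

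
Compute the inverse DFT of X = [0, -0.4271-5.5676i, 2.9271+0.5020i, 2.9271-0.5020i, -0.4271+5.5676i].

x[n] = (1/5) Σ(k=0 to 4) X[k] · e^(2πikn/5)

Computing each x[n]:
x[0] = 1
x[1] = 1
x[2] = 2
x[3] = -1
x[4] = -3

x = [1, 1, 2, -1, -3]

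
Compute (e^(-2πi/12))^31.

Since ω_12^12 = 1, powers reduce modulo 12.
31 mod 12 = 7
So ω_12^31 = ω_12^7 = e^(-2πi·7/12)

ω_12^31 = ω_12^7 = -0.8660+0.5000i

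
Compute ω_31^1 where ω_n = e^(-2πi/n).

ω_31^1 = e^(-2πi·1/31)
= cos(-2π·1/31) + i·sin(-2π·1/31)
= cos(-2π/31) + i·sin(-2π/31)

ω_31^1 = cos(-2π/31) + i·sin(-2π/31) = 0.9795-0.2013i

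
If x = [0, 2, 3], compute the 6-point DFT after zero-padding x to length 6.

Original 3-point DFT: [5, -2.5000+0.8660i, -2.5000-0.8660i]
Zero-padded 6-point DFT provides frequency interpolation.

DFT_6([x, 0, ...]) = [5, -0.5000-4.3301i, -2.5000+0.8660i, 1, -2.5000-0.8660i, -0.5000+4.3301i]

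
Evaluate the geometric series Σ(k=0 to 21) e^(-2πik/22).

Sum of all nth roots of unity equals 0 for n > 1 (geometric series with r ≠ 1).

0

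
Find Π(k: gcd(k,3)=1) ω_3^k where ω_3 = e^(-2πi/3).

The primitive 3rd roots of unity are ω_3^k for k coprime to 3: k ∈ {1, 2}
Their product equals the constant term of the cyclotomic polynomial Φ_3(x) up to sign.
For n ≥ 3, the product of all primitive nth roots of unity is 1. (For n=1 it is 1; for n=2 it is -1.)

1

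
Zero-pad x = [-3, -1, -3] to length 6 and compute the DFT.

Original 3-point DFT: [-7, -1.0000-1.7321i, -1.0000+1.7321i]
Zero-padded 6-point DFT provides frequency interpolation.

DFT_6([x, 0, ...]) = [-7, -2.0000+3.4641i, -1.0000-1.7321i, -5, -1.0000+1.7321i, -2.0000-3.4641i]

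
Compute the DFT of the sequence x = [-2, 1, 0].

X[k] = Σ(n=0 to 2) x[n] · ω_3^(nk)
where ω_3 = e^(-2πi/3)

Computing each X[k]:
X[0] = -1
X[1] = -2.5000-0.8660i
X[2] = -2.5000+0.8660i

X = [-1, -2.5000-0.8660i, -2.5000+0.8660i]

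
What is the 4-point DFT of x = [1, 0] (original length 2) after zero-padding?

Original 2-point DFT: [1, 1]
Zero-padded 4-point DFT provides frequency interpolation.

DFT_4([x, 0, ...]) = [1, 1, 1, 1]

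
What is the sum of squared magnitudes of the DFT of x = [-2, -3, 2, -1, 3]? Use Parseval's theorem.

Parseval: Σ|x[n]|² = (1/N)Σ|X[k]|², so Σ|X[k]|² = N·Σ|x[n]|² = 5·27.0000

Σ|X[k]|² = N·Σ|x[n]|² = 5·27.0000 = 135.0000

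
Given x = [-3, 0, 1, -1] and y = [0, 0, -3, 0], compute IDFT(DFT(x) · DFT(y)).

(x ⊛ y)[n] = Σ(m=0 to 3) x[m] · y[(n-m) mod 4]

Computing each output sample:
(x ⊛ y)[0] = -3
(x ⊛ y)[1] = 3
(x ⊛ y)[2] = 9
(x ⊛ y)[3] = 0

x ⊛ y = [-3, 3, 9, 0]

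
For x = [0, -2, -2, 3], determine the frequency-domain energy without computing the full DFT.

Parseval: Σ|x[n]|² = (1/N)Σ|X[k]|², so Σ|X[k]|² = N·Σ|x[n]|² = 4·17.0000

Σ|X[k]|² = N·Σ|x[n]|² = 4·17.0000 = 68.0000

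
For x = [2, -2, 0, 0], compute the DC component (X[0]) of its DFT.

X[0] = Σ(n=0 to 3) x[n] · ω_4^0 = Σ x[n]
= (2) + (-2) + (0) + (0)

X[0] = 0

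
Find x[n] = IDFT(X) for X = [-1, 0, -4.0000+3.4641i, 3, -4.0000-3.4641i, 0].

x[n] = (1/6) Σ(k=0 to 5) X[k] · e^(2πikn/6)

Computing each x[n]:
x[0] = -1
x[1] = -1
x[2] = 2
x[3] = -2
x[4] = 0
x[5] = 1

x = [-1, -1, 2, -2, 0, 1]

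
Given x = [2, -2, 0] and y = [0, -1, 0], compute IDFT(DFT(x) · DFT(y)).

(x ⊛ y)[n] = Σ(m=0 to 2) x[m] · y[(n-m) mod 3]

Computing each output sample:
(x ⊛ y)[0] = 0
(x ⊛ y)[1] = -2
(x ⊛ y)[2] = 2

x ⊛ y = [0, -2, 2]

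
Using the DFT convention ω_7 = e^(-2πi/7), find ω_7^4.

ω_7^4 = e^(-2πi·4/7)
= cos(-2π·4/7) + i·sin(-2π·4/7)
= cos(-8π/7) + i·sin(-8π/7)

ω_7^4 = cos(-8π/7) + i·sin(-8π/7) = -0.9010+0.4339i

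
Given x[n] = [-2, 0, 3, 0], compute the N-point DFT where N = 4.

X[k] = Σ(n=0 to 3) x[n] · ω_4^(nk)
where ω_4 = e^(-2πi/4)

Computing each X[k]:
X[0] = 1
X[1] = -5
X[2] = 1
X[3] = -5

X = [1, -5, 1, -5]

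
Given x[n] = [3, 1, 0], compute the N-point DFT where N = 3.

X[k] = Σ(n=0 to 2) x[n] · ω_3^(nk)
where ω_3 = e^(-2πi/3)

Computing each X[k]:
X[0] = 4
X[1] = 2.5000-0.8660i
X[2] = 2.5000+0.8660i

X = [4, 2.5000-0.8660i, 2.5000+0.8660i]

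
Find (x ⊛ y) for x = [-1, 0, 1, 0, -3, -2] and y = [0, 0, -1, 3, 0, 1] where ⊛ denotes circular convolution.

(x ⊛ y)[n] = Σ(m=0 to 5) x[m] · y[(n-m) mod 6]

Computing each output sample:
(x ⊛ y)[0] = 3
(x ⊛ y)[1] = -6
(x ⊛ y)[2] = -5
(x ⊛ y)[3] = -6
(x ⊛ y)[4] = -3
(x ⊛ y)[5] = 2

x ⊛ y = [3, -6, -5, -6, -3, 2]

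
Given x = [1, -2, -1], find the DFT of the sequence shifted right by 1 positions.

Time shift by 1: X_shifted[k] = ω_3^(1k) · X[k]
Shifted x = [-1, 1, -2]

DFT(x[n-1]) = [-2, -0.5000-2.5981i, -0.5000+2.5981i]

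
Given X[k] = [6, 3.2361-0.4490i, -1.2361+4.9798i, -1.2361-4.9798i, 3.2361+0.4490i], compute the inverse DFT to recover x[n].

x[n] = (1/5) Σ(k=0 to 4) X[k] · e^(2πikn/5)

Computing each x[n]:
x[0] = 2
x[1] = 1
x[2] = 2
x[3] = -2
x[4] = 3

x = [2, 1, 2, -2, 3]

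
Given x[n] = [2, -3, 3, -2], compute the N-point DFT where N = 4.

X[k] = Σ(n=0 to 3) x[n] · ω_4^(nk)
where ω_4 = e^(-2πi/4)

Computing each X[k]:
X[0] = 0
X[1] = -1+1i
X[2] = 10
X[3] = -1-1i

X = [0, -1+1i, 10, -1-1i]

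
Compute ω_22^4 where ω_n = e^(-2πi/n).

ω_22^4 = e^(-2πi·4/22)
= cos(-2π·4/22) + i·sin(-2π·4/22)
= cos(-8π/22) + i·sin(-8π/22)

ω_22^4 = cos(-8π/22) + i·sin(-8π/22) = 0.4154-0.9096i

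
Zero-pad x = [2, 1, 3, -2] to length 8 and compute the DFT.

Original 4-point DFT: [4, -1-3i, 6, -1+3i]
Zero-padded 8-point DFT provides frequency interpolation.

DFT_8([x, 0, ...]) = [4, 4.1213-2.2929i, -1-3i, -0.1213+3.7071i, 6, -0.1213-3.7071i, -1+3i, 4.1213+2.2929i]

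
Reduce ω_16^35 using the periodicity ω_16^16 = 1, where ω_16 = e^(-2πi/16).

Since ω_16^16 = 1, powers reduce modulo 16.
35 mod 16 = 3
So ω_16^35 = ω_16^3 = e^(-2πi·3/16)

ω_16^35 = ω_16^3 = 0.3827-0.9239i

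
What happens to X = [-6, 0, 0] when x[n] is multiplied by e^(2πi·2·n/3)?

Modulation property: DFT(ω_3^(-2n)·x[n]) = X[(k-2) mod 3], so circularly shift X by 2 positions.

X[k-2] = [0, 0, -6]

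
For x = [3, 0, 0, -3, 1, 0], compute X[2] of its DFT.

X[2] = Σ(n=0 to 5) x[n] · ω_6^(2n) where ω_6 = e^(-2πi/6)
= (3)·ω_6^0 + (0)·ω_6^2 + (0)·ω_6^4 + (-3)·ω_6^6 + (1)·ω_6^8 + (0)·ω_6^10

X[2] = -0.5000-0.8660i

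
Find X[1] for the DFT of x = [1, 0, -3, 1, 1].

X[1] = Σ(n=0 to 4) x[n] · ω_5^(1n) where ω_5 = e^(-2πi/5)
= (1)·ω_5^0 + (0)·ω_5^1 + (-3)·ω_5^2 + (1)·ω_5^3 + (1)·ω_5^4

X[1] = 2.9271+3.3022i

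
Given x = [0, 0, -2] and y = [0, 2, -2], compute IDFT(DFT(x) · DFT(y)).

(x ⊛ y)[n] = Σ(m=0 to 2) x[m] · y[(n-m) mod 3]

Computing each output sample:
(x ⊛ y)[0] = -4
(x ⊛ y)[1] = 4
(x ⊛ y)[2] = 0

x ⊛ y = [-4, 4, 0]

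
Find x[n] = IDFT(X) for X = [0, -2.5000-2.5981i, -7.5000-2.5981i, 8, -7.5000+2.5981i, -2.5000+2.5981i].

x[n] = (1/6) Σ(k=0 to 5) X[k] · e^(2πikn/6)

Computing each x[n]:
x[0] = -2
x[1] = 1
x[2] = 3
x[3] = -3
x[4] = 3
x[5] = -2

x = [-2, 1, 3, -3, 3, -2]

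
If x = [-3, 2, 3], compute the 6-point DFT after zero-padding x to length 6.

Original 3-point DFT: [2, -5.5000+0.8660i, -5.5000-0.8660i]
Zero-padded 6-point DFT provides frequency interpolation.

DFT_6([x, 0, ...]) = [2, -3.5000-4.3301i, -5.5000+0.8660i, -2, -5.5000-0.8660i, -3.5000+4.3301i]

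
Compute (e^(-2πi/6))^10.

Since ω_6^6 = 1, powers reduce modulo 6.
10 mod 6 = 4
So ω_6^10 = ω_6^4 = e^(-2πi·4/6)

ω_6^10 = ω_6^4 = -0.5000+0.8660i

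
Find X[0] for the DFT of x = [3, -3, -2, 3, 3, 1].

X[0] = Σ(n=0 to 5) x[n] · ω_6^0 = Σ x[n]
= (3) + (-3) + (-2) + (3) + (3) + (1)

X[0] = 5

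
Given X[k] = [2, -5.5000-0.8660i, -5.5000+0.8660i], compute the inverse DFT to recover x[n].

x[n] = (1/3) Σ(k=0 to 2) X[k] · e^(2πikn/3)

Computing each x[n]:
x[0] = -3
x[1] = 3
x[2] = 2

x = [-3, 3, 2]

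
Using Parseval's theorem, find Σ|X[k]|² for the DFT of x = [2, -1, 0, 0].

Parseval: Σ|x[n]|² = (1/N)Σ|X[k]|², so Σ|X[k]|² = N·Σ|x[n]|² = 4·5.0000

Σ|X[k]|² = N·Σ|x[n]|² = 4·5.0000 = 20.0000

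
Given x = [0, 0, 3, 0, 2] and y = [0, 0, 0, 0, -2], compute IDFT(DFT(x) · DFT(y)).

(x ⊛ y)[n] = Σ(m=0 to 4) x[m] · y[(n-m) mod 5]

Computing each output sample:
(x ⊛ y)[0] = 0
(x ⊛ y)[1] = -6
(x ⊛ y)[2] = 0
(x ⊛ y)[3] = -4
(x ⊛ y)[4] = 0

x ⊛ y = [0, -6, 0, -4, 0]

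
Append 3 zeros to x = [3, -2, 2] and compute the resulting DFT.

Original 3-point DFT: [3, 3.0000+3.4641i, 3.0000-3.4641i]
Zero-padded 6-point DFT provides frequency interpolation.

DFT_6([x, 0, ...]) = [3, 1, 3.0000+3.4641i, 7, 3.0000-3.4641i, 1]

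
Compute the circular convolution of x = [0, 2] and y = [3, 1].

(x ⊛ y)[n] = Σ(m=0 to 1) x[m] · y[(n-m) mod 2]

Computing each output sample:
(x ⊛ y)[0] = 2
(x ⊛ y)[1] = 6

x ⊛ y = [2, 6]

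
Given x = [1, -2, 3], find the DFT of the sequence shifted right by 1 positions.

Time shift by 1: X_shifted[k] = ω_3^(1k) · X[k]
Shifted x = [3, 1, -2]

DFT(x[n-1]) = [2, 3.5000-2.5981i, 3.5000+2.5981i]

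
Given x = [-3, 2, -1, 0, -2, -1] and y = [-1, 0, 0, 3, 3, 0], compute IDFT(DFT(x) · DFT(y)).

(x ⊛ y)[n] = Σ(m=0 to 5) x[m] · y[(n-m) mod 6]

Computing each output sample:
(x ⊛ y)[0] = 0
(x ⊛ y)[1] = -8
(x ⊛ y)[2] = -8
(x ⊛ y)[3] = -12
(x ⊛ y)[4] = -1
(x ⊛ y)[5] = 4

x ⊛ y = [0, -8, -8, -12, -1, 4]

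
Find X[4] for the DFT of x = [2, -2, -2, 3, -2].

X[4] = Σ(n=0 to 4) x[n] · ω_5^(4n) where ω_5 = e^(-2πi/5)
= (2)·ω_5^0 + (-2)·ω_5^4 + (-2)·ω_5^8 + (3)·ω_5^12 + (-2)·ω_5^16

X[4] = -0.0451-2.9389i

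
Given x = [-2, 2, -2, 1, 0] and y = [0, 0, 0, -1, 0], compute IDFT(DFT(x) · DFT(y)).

(x ⊛ y)[n] = Σ(m=0 to 4) x[m] · y[(n-m) mod 5]

Computing each output sample:
(x ⊛ y)[0] = 2
(x ⊛ y)[1] = -1
(x ⊛ y)[2] = 0
(x ⊛ y)[3] = 2
(x ⊛ y)[4] = -2

x ⊛ y = [2, -1, 0, 2, -2]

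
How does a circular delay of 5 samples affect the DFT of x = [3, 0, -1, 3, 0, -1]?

Time shift by 5: X_shifted[k] = ω_6^(5k) · X[k]
Shifted x = [0, -1, 3, 0, -1, 3]

DFT(x[n-5]) = [4, 0, -2.0000+6.9282i, 0, -2.0000-6.9282i, 0]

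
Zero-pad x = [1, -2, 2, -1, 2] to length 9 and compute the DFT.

Original 5-point DFT: [2, 0.1910+2.0409i, 1.3090+5.2043i, 1.3090-5.2043i, 0.1910-2.0409i]
Zero-padded 9-point DFT provides frequency interpolation.

DFT_9([x, 0, ...]) = [2, -1.5642-0.5021i, 0.8054+1.7051i, -1.0000+1.7321i, 5.2588+4.8053i, 5.2588-4.8053i, -1.0000-1.7321i, 0.8054-1.7051i, -1.5642+0.5021i]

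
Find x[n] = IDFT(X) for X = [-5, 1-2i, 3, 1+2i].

x[n] = (1/4) Σ(k=0 to 3) X[k] · e^(2πikn/4)

Computing each x[n]:
x[0] = 0
x[1] = -1
x[2] = -1
x[3] = -3

x = [0, -1, -1, -3]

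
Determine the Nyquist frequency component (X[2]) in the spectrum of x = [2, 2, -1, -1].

X[2] = Σ(n=0 to 3) x[n] · ω_4^(2n) where ω_4 = e^(-2πi/4)
= (2)·ω_4^0 + (2)·ω_4^2 + (-1)·ω_4^4 + (-1)·ω_4^6

X[2] = 0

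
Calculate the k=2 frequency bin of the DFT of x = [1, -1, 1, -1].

X[2] = Σ(n=0 to 3) x[n] · ω_4^(2n) where ω_4 = e^(-2πi/4)
= (1)·ω_4^0 + (-1)·ω_4^2 + (1)·ω_4^4 + (-1)·ω_4^6

X[2] = 4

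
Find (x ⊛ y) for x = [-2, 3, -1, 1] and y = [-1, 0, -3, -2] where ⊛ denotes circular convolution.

(x ⊛ y)[n] = Σ(m=0 to 3) x[m] · y[(n-m) mod 4]

Computing each output sample:
(x ⊛ y)[0] = -1
(x ⊛ y)[1] = -4
(x ⊛ y)[2] = 5
(x ⊛ y)[3] = -6

x ⊛ y = [-1, -4, 5, -6]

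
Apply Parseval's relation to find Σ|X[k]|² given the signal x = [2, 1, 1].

Parseval: Σ|x[n]|² = (1/N)Σ|X[k]|², so Σ|X[k]|² = N·Σ|x[n]|² = 3·6.0000

Σ|X[k]|² = N·Σ|x[n]|² = 3·6.0000 = 18.0000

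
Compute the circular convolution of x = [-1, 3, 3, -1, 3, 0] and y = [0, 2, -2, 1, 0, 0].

(x ⊛ y)[n] = Σ(m=0 to 5) x[m] · y[(n-m) mod 6]

Computing each output sample:
(x ⊛ y)[0] = -7
(x ⊛ y)[1] = 1
(x ⊛ y)[2] = 8
(x ⊛ y)[3] = -1
(x ⊛ y)[4] = -5
(x ⊛ y)[5] = 11

x ⊛ y = [-7, 1, 8, -1, -5, 11]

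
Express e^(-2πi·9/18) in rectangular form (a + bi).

ω_18^9 = e^(-2πi·9/18)
= cos(-2π·9/18) + i·sin(-2π·9/18)
= cos(-18π/18) + i·sin(-18π/18)

ω_18^9 = cos(-18π/18) + i·sin(-18π/18) = -1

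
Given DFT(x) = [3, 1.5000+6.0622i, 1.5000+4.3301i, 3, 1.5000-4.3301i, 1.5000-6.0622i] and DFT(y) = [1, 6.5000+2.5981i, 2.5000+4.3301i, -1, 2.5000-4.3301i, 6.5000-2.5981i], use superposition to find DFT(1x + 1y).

By linearity: DFT(1x + 1y) = 1·DFT(x) + 1·DFT(y)
= 1·[3, 1.5000+6.0622i, 1.5000+4.3301i, 3, 1.5000-4.3301i, 1.5000-6.0622i] + 1·[1, 6.5000+2.5981i, 2.5000+4.3301i, -1, 2.5000-4.3301i, 6.5000-2.5981i]

Computing element-wise:
Z[0] = 1·(3) + 1·(1) = 4
Z[1] = 1·(1.5000+6.0622i) + 1·(6.5000+2.5981i) = 8.0000+8.6603i
Z[2] = 1·(1.5000+4.3301i) + 1·(2.5000+4.3301i) = 4.0000+8.6602i
Z[3] = 1·(3) + 1·(-1) = 2
Z[4] = 1·(1.5000-4.3301i) + 1·(2.5000-4.3301i) = 4.0000-8.6602i
Z[5] = 1·(1.5000-6.0622i) + 1·(6.5000-2.5981i) = 8.0000-8.6603i

DFT(1x + 1y) = 1·X + 1·Y = [4, 8.0000+8.6603i, 4.0000+8.6602i, 2, 4.0000-8.6602i, 8.0000-8.6603i]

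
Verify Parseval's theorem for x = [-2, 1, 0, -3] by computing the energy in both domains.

Time domain:
Σ|x[n]|² = |-2|² + |1|² + |0|² + |-3|² = 14.0000

Frequency domain:
(1/4)Σ|X[k]|² = (1/4)(|-4|² + |-2-4i|² + |0|² + |-2+4i|²) = (1/4)·56.0000 = 14.0000

Both sides agree, confirming Parseval's theorem.

Σ|x[n]|² = (1/N)Σ|X[k]|² = 14.0000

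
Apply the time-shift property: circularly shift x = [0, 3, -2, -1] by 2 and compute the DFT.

Time shift by 2: X_shifted[k] = ω_4^(2k) · X[k]
Shifted x = [-2, -1, 0, 3]

DFT(x[n-2]) = [0, -2+4i, -4, -2-4i]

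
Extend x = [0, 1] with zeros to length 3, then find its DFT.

Original 2-point DFT: [1, -1]
Zero-padded 3-point DFT provides frequency interpolation.

DFT_3([x, 0, ...]) = [1, -0.5000-0.8660i, -0.5000+0.8660i]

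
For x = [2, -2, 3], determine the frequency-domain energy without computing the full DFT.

Parseval: Σ|x[n]|² = (1/N)Σ|X[k]|², so Σ|X[k]|² = N·Σ|x[n]|² = 3·17.0000

Σ|X[k]|² = N·Σ|x[n]|² = 3·17.0000 = 51.0000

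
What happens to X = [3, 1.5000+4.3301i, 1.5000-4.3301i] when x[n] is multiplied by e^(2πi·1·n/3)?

Modulation property: DFT(ω_3^(-1n)·x[n]) = X[(k-1) mod 3], so circularly shift X by 1 positions.

X[k-1] = [1.5000-4.3301i, 3, 1.5000+4.3301i]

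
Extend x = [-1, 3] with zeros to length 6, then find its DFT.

Original 2-point DFT: [2, -4]
Zero-padded 6-point DFT provides frequency interpolation.

DFT_6([x, 0, ...]) = [2, 0.5000-2.5981i, -2.5000-2.5981i, -4, -2.5000+2.5981i, 0.5000+2.5981i]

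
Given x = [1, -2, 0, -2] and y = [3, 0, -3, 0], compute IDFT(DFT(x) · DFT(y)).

(x ⊛ y)[n] = Σ(m=0 to 3) x[m] · y[(n-m) mod 4]

Computing each output sample:
(x ⊛ y)[0] = 3
(x ⊛ y)[1] = 0
(x ⊛ y)[2] = -3
(x ⊛ y)[3] = 0

x ⊛ y = [3, 0, -3, 0]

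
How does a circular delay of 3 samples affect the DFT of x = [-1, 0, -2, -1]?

Time shift by 3: X_shifted[k] = ω_4^(3k) · X[k]
Shifted x = [0, -2, -1, -1]

DFT(x[n-3]) = [-4, 1+1i, 2, 1-1i]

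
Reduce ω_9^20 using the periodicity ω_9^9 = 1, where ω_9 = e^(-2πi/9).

Since ω_9^9 = 1, powers reduce modulo 9.
20 mod 9 = 2
So ω_9^20 = ω_9^2 = e^(-2πi·2/9)

ω_9^20 = ω_9^2 = 0.1736-0.9848i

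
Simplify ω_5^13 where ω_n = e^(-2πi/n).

Since ω_5^5 = 1, powers reduce modulo 5.
13 mod 5 = 3
So ω_5^13 = ω_5^3 = e^(-2πi·3/5)

ω_5^13 = ω_5^3 = -0.8090+0.5878i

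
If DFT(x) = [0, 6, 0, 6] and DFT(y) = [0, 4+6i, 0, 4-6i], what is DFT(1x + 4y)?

By linearity: DFT(1x + 4y) = 1·DFT(x) + 4·DFT(y)
= 1·[0, 6, 0, 6] + 4·[0, 4+6i, 0, 4-6i]

Computing element-wise:
Z[0] = 1·(0) + 4·(0) = 0
Z[1] = 1·(6) + 4·(4+6i) = 22+24i
Z[2] = 1·(0) + 4·(0) = 0
Z[3] = 1·(6) + 4·(4-6i) = 22-24i

DFT(1x + 4y) = 1·X + 4·Y = [0, 22+24i, 0, 22-24i]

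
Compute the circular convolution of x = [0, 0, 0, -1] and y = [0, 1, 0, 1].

(x ⊛ y)[n] = Σ(m=0 to 3) x[m] · y[(n-m) mod 4]

Computing each output sample:
(x ⊛ y)[0] = -1
(x ⊛ y)[1] = 0
(x ⊛ y)[2] = -1
(x ⊛ y)[3] = 0

x ⊛ y = [-1, 0, -1, 0]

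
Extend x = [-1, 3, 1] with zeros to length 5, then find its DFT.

Original 3-point DFT: [3, -3.0000-1.7321i, -3.0000+1.7321i]
Zero-padded 5-point DFT provides frequency interpolation.

DFT_5([x, 0, ...]) = [3, -0.8820-3.4410i, -3.1180-0.8123i, -3.1180+0.8123i, -0.8820+3.4410i]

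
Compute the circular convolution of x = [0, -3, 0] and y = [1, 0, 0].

(x ⊛ y)[n] = Σ(m=0 to 2) x[m] · y[(n-m) mod 3]

Computing each output sample:
(x ⊛ y)[0] = 0
(x ⊛ y)[1] = -3
(x ⊛ y)[2] = 0

x ⊛ y = [0, -3, 0]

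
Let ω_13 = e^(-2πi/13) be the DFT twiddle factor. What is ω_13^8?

ω_13^8 = e^(-2πi·8/13)
= cos(-2π·8/13) + i·sin(-2π·8/13)
= cos(-16π/13) + i·sin(-16π/13)

ω_13^8 = cos(-16π/13) + i·sin(-16π/13) = -0.7485+0.6631i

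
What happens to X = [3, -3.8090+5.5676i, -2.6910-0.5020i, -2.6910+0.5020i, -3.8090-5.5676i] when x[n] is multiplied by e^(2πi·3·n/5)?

Modulation property: DFT(ω_5^(-3n)·x[n]) = X[(k-3) mod 5], so circularly shift X by 3 positions.

X[k-3] = [-2.6910-0.5020i, -2.6910+0.5020i, -3.8090-5.5676i, 3, -3.8090+5.5676i]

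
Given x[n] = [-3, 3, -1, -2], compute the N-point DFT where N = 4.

X[k] = Σ(n=0 to 3) x[n] · ω_4^(nk)
where ω_4 = e^(-2πi/4)

Computing each X[k]:
X[0] = -3
X[1] = -2-5i
X[2] = -5
X[3] = -2+5i

X = [-3, -2-5i, -5, -2+5i]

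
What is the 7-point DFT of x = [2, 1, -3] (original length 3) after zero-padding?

Original 3-point DFT: [0, 3.0000-3.4641i, 3.0000+3.4641i]
Zero-padded 7-point DFT provides frequency interpolation.

DFT_7([x, 0, ...]) = [0, 3.2911+2.1430i, 4.4804-2.2766i, -0.7714-2.7794i, -0.7714+2.7794i, 4.4804+2.2766i, 3.2911-2.1430i]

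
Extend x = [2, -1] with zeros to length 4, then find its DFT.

Original 2-point DFT: [1, 3]
Zero-padded 4-point DFT provides frequency interpolation.

DFT_4([x, 0, ...]) = [1, 2+1i, 3, 2-1i]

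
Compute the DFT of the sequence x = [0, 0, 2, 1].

X[k] = Σ(n=0 to 3) x[n] · ω_4^(nk)
where ω_4 = e^(-2πi/4)

Computing each X[k]:
X[0] = 3
X[1] = -2+1i
X[2] = 1
X[3] = -2-1i

X = [3, -2+1i, 1, -2-1i]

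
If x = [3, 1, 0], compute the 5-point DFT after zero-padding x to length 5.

Original 3-point DFT: [4, 2.5000-0.8660i, 2.5000+0.8660i]
Zero-padded 5-point DFT provides frequency interpolation.

DFT_5([x, 0, ...]) = [4, 3.3090-0.9511i, 2.1910-0.5878i, 2.1910+0.5878i, 3.3090+0.9511i]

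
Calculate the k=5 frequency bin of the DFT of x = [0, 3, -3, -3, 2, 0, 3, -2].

X[5] = Σ(n=0 to 7) x[n] · ω_8^(5n) where ω_8 = e^(-2πi/8)
= (0)·ω_8^0 + (3)·ω_8^5 + (-3)·ω_8^10 + (-3)·ω_8^15 + (2)·ω_8^20 + (0)·ω_8^25 + (3)·ω_8^30 + (-2)·ω_8^35

X[5] = -4.8284+7.4142i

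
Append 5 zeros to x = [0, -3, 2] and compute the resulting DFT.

Original 3-point DFT: [-1, 0.5000+4.3301i, 0.5000-4.3301i]
Zero-padded 8-point DFT provides frequency interpolation.

DFT_8([x, 0, ...]) = [-1, -2.1213+0.1213i, -2+3i, 2.1213+4.1213i, 5, 2.1213-4.1213i, -2-3i, -2.1213-0.1213i]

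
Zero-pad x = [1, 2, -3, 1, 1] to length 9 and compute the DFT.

Original 5-point DFT: [2, 3.5451+1.4001i, -2.0451-4.3920i, -2.0451+4.3920i, 3.5451-1.4001i]
Zero-padded 9-point DFT provides frequency interpolation.

DFT_9([x, 0, ...]) = [2, 0.5715+0.4608i, 4.4324+0.5653i, 2.0000-5.1962i, -3.5039-2.4936i, -3.5039+2.4936i, 2.0000+5.1962i, 4.4324-0.5653i, 0.5715-0.4608i]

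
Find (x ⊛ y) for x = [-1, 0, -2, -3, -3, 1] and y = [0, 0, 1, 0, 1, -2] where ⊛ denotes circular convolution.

(x ⊛ y)[n] = Σ(m=0 to 5) x[m] · y[(n-m) mod 6]

Computing each output sample:
(x ⊛ y)[0] = -5
(x ⊛ y)[1] = 2
(x ⊛ y)[2] = 2
(x ⊛ y)[3] = 7
(x ⊛ y)[4] = -5
(x ⊛ y)[5] = -1

x ⊛ y = [-5, 2, 2, 7, -5, -1]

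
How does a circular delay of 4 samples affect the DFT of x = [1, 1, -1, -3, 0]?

Time shift by 4: X_shifted[k] = ω_5^(4k) · X[k]
Shifted x = [1, -1, -3, 0, 1]

DFT(x[n-4]) = [-2, 3.4271+3.6655i, 0.0729-1.6776i, 0.0729+1.6776i, 3.4271-3.6655i]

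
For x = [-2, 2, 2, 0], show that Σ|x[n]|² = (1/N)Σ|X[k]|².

Time domain:
Σ|x[n]|² = |-2|² + |2|² + |2|² + |0|² = 12.0000

Frequency domain:
(1/4)Σ|X[k]|² = (1/4)(|2|² + |-4-2i|² + |-2|² + |-4+2i|²) = (1/4)·48.0000 = 12.0000

Both sides agree, confirming Parseval's theorem.

Σ|x[n]|² = (1/N)Σ|X[k]|² = 12.0000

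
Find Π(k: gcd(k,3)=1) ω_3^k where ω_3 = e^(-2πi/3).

The primitive 3rd roots of unity are ω_3^k for k coprime to 3: k ∈ {1, 2}
Their product equals the constant term of the cyclotomic polynomial Φ_3(x) up to sign.
For n ≥ 3, the product of all primitive nth roots of unity is 1. (For n=1 it is 1; for n=2 it is -1.)

1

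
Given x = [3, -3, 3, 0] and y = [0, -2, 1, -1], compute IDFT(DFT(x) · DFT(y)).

(x ⊛ y)[n] = Σ(m=0 to 3) x[m] · y[(n-m) mod 4]

Computing each output sample:
(x ⊛ y)[0] = 6
(x ⊛ y)[1] = -9
(x ⊛ y)[2] = 9
(x ⊛ y)[3] = -12

x ⊛ y = [6, -9, 9, -12]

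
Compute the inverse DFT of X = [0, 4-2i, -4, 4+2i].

x[n] = (1/4) Σ(k=0 to 3) X[k] · e^(2πikn/4)

Computing each x[n]:
x[0] = 1
x[1] = 2
x[2] = -3
x[3] = 0

x = [1, 2, -3, 0]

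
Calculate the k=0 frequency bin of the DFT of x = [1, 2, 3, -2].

X[0] = Σ(n=0 to 3) x[n] · ω_4^0 = Σ x[n]
= (1) + (2) + (3) + (-2)

X[0] = 4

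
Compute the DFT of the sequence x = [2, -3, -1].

X[k] = Σ(n=0 to 2) x[n] · ω_3^(nk)
where ω_3 = e^(-2πi/3)

Computing each X[k]:
X[0] = -2
X[1] = 4.0000+1.7321i
X[2] = 4.0000-1.7321i

X = [-2, 4.0000+1.7321i, 4.0000-1.7321i]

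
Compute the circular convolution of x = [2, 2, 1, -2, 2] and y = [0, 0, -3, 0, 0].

(x ⊛ y)[n] = Σ(m=0 to 4) x[m] · y[(n-m) mod 5]

Computing each output sample:
(x ⊛ y)[0] = 6
(x ⊛ y)[1] = -6
(x ⊛ y)[2] = -6
(x ⊛ y)[3] = -6
(x ⊛ y)[4] = -3

x ⊛ y = [6, -6, -6, -6, -3]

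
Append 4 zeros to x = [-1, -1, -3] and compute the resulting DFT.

Original 3-point DFT: [-5, 1.0000-1.7321i, 1.0000+1.7321i]
Zero-padded 7-point DFT provides frequency interpolation.

DFT_7([x, 0, ...]) = [-5, -0.9559+3.7066i, 1.9254-0.3267i, -1.9695-1.9116i, -1.9695+1.9116i, 1.9254+0.3267i, -0.9559-3.7066i]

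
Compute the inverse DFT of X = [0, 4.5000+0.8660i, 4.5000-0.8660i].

x[n] = (1/3) Σ(k=0 to 2) X[k] · e^(2πikn/3)

Computing each x[n]:
x[0] = 3
x[1] = -2
x[2] = -1

x = [3, -2, -1]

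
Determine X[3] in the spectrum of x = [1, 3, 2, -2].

X[3] = Σ(n=0 to 3) x[n] · ω_4^(3n) where ω_4 = e^(-2πi/4)
= (1)·ω_4^0 + (3)·ω_4^3 + (2)·ω_4^6 + (-2)·ω_4^9

X[3] = -1+5i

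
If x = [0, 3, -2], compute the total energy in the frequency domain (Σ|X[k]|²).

Parseval: Σ|x[n]|² = (1/N)Σ|X[k]|², so Σ|X[k]|² = N·Σ|x[n]|² = 3·13.0000

Σ|X[k]|² = N·Σ|x[n]|² = 3·13.0000 = 39.0000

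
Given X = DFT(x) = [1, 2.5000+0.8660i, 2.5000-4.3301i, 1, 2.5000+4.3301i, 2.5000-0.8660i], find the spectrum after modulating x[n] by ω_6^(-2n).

Modulation property: DFT(ω_6^(-2n)·x[n]) = X[(k-2) mod 6], so circularly shift X by 2 positions.

X[k-2] = [2.5000+4.3301i, 2.5000-0.8660i, 1, 2.5000+0.8660i, 2.5000-4.3301i, 1]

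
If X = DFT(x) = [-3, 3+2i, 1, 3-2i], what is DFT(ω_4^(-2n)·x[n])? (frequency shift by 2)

Modulation property: DFT(ω_4^(-2n)·x[n]) = X[(k-2) mod 4], so circularly shift X by 2 positions.

X[k-2] = [1, 3-2i, -3, 3+2i]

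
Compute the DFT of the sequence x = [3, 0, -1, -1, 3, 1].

X[k] = Σ(n=0 to 5) x[n] · ω_6^(nk)
where ω_6 = e^(-2πi/6)

Computing each X[k]:
X[0] = 5
X[1] = 3.5000+4.3301i
X[2] = 0.5000-2.5981i
X[3] = 5
X[4] = 0.5000+2.5981i
X[5] = 3.5000-4.3301i

X = [5, 3.5000+4.3301i, 0.5000-2.5981i, 5, 0.5000+2.5981i, 3.5000-4.3301i]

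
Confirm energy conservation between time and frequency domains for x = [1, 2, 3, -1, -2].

Time domain:
Σ|x[n]|² = |1|² + |2|² + |3|² + |-1|² + |-2|² = 19.0000

Frequency domain:
(1/5)Σ|X[k]|² = (1/5)(|3|² + |-0.6180-6.1554i|² + |1.6180+1.4531i|² + |1.6180-1.4531i|² + |-0.6180+6.1554i|²) = (1/5)·95.0000 = 19.0000

Both sides agree, confirming Parseval's theorem.

Σ|x[n]|² = (1/N)Σ|X[k]|² = 19.0000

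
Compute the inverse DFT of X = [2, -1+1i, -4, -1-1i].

x[n] = (1/4) Σ(k=0 to 3) X[k] · e^(2πikn/4)

Computing each x[n]:
x[0] = -1
x[1] = 1
x[2] = 0
x[3] = 2

x = [-1, 1, 0, 2]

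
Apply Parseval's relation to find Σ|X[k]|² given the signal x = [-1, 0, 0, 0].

Parseval: Σ|x[n]|² = (1/N)Σ|X[k]|², so Σ|X[k]|² = N·Σ|x[n]|² = 4·1.0000

Σ|X[k]|² = N·Σ|x[n]|² = 4·1.0000 = 4.0000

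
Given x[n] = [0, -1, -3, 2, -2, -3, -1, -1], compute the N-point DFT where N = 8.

X[k] = Σ(n=0 to 7) x[n] · ω_8^(nk)
where ω_8 = e^(-2πi/8)

Computing each X[k]:
X[0] = -9
X[1] = 1.2929-1.5355i
X[2] = 2+5i
X[3] = 2.7071-5.5355i
X[4] = -3
X[5] = 2.7071+5.5355i
X[6] = 2-5i
X[7] = 1.2929+1.5355i

X = [-9, 1.2929-1.5355i, 2+5i, 2.7071-5.5355i, -3, 2.7071+5.5355i, 2-5i, 1.2929+1.5355i]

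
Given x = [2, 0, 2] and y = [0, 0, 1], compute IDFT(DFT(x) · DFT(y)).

(x ⊛ y)[n] = Σ(m=0 to 2) x[m] · y[(n-m) mod 3]

Computing each output sample:
(x ⊛ y)[0] = 0
(x ⊛ y)[1] = 2
(x ⊛ y)[2] = 2

x ⊛ y = [0, 2, 2]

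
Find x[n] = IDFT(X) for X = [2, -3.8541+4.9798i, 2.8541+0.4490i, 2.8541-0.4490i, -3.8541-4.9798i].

x[n] = (1/5) Σ(k=0 to 4) X[k] · e^(2πikn/5)

Computing each x[n]:
x[0] = 0
x[1] = -3
x[2] = 1
x[3] = 3
x[4] = 1

x = [0, -3, 1, 3, 1]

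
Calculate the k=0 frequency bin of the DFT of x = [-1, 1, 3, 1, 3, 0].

X[0] = Σ(n=0 to 5) x[n] · ω_6^0 = Σ x[n]
= (-1) + (1) + (3) + (1) + (3) + (0)

X[0] = 7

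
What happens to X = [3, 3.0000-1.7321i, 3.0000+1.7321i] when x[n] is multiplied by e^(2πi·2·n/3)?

Modulation property: DFT(ω_3^(-2n)·x[n]) = X[(k-2) mod 3], so circularly shift X by 2 positions.

X[k-2] = [3.0000-1.7321i, 3.0000+1.7321i, 3]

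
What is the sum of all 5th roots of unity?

Sum of all nth roots of unity equals 0 for n > 1 (geometric series with r ≠ 1).

0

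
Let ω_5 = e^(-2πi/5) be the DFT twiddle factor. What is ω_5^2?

ω_5^2 = e^(-2πi·2/5)
= cos(-2π·2/5) + i·sin(-2π·2/5)
= cos(-4π/5) + i·sin(-4π/5)

ω_5^2 = cos(-4π/5) + i·sin(-4π/5) = -0.8090-0.5878i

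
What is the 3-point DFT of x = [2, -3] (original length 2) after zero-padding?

Original 2-point DFT: [-1, 5]
Zero-padded 3-point DFT provides frequency interpolation.

DFT_3([x, 0, ...]) = [-1, 3.5000+2.5981i, 3.5000-2.5981i]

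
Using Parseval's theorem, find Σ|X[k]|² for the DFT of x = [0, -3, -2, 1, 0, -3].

Parseval: Σ|x[n]|² = (1/N)Σ|X[k]|², so Σ|X[k]|² = N·Σ|x[n]|² = 6·23.0000

Σ|X[k]|² = N·Σ|x[n]|² = 6·23.0000 = 138.0000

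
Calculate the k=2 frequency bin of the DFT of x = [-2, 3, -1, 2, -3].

X[2] = Σ(n=0 to 4) x[n] · ω_5^(2n) where ω_5 = e^(-2πi/5)
= (-2)·ω_5^0 + (3)·ω_5^2 + (-1)·ω_5^4 + (2)·ω_5^6 + (-3)·ω_5^8

X[2] = -1.6910-6.3799i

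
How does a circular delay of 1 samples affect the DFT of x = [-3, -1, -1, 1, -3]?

Time shift by 1: X_shifted[k] = ω_5^(1k) · X[k]
Shifted x = [-3, -3, -1, -1, 1]

DFT(x[n-1]) = [-7, -2.0000+3.8042i, -2.0000+2.3511i, -2.0000-2.3511i, -2.0000-3.8042i]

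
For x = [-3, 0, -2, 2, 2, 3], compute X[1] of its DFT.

X[1] = Σ(n=0 to 5) x[n] · ω_6^(1n) where ω_6 = e^(-2πi/6)
= (-3)·ω_6^0 + (0)·ω_6^1 + (-2)·ω_6^2 + (2)·ω_6^3 + (2)·ω_6^4 + (3)·ω_6^5

X[1] = -3.5000+6.0622i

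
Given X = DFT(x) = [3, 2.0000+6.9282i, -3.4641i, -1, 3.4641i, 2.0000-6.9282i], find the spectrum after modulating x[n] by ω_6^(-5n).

Modulation property: DFT(ω_6^(-5n)·x[n]) = X[(k-5) mod 6], so circularly shift X by 5 positions.

X[k-5] = [2.0000+6.9282i, -3.4641i, -1, 3.4641i, 2.0000-6.9282i, 3]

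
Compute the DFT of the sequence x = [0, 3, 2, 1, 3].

X[k] = Σ(n=0 to 4) x[n] · ω_5^(nk)
where ω_5 = e^(-2πi/5)

Computing each X[k]:
X[0] = 9
X[1] = -0.5729-0.5878i
X[2] = -3.9271+0.9511i
X[3] = -3.9271-0.9511i
X[4] = -0.5729+0.5878i

X = [9, -0.5729-0.5878i, -3.9271+0.9511i, -3.9271-0.9511i, -0.5729+0.5878i]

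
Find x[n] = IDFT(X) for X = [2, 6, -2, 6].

x[n] = (1/4) Σ(k=0 to 3) X[k] · e^(2πikn/4)

Computing each x[n]:
x[0] = 3
x[1] = 1
x[2] = -3
x[3] = 1

x = [3, 1, -3, 1]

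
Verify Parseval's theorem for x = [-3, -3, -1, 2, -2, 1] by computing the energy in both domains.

Time domain:
Σ|x[n]|² = |-3|² + |-3|² + |-1|² + |2|² + |-2|² + |1|² = 28.0000

Frequency domain:
(1/6)Σ|X[k]|² = (1/6)(|-6|² + |-4.5000+2.5981i|² + |1.5000+4.3301i|² + |-6|² + |1.5000-4.3301i|² + |-4.5000-2.5981i|²) = (1/6)·168.0000 = 28.0000

Both sides agree, confirming Parseval's theorem.

Σ|x[n]|² = (1/N)Σ|X[k]|² = 28.0000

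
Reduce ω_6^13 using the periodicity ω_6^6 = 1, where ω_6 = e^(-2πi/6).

Since ω_6^6 = 1, powers reduce modulo 6.
13 mod 6 = 1
So ω_6^13 = ω_6^1 = e^(-2πi·1/6)

ω_6^13 = ω_6^1 = 0.5000-0.8660i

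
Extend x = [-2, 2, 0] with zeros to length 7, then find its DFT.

Original 3-point DFT: [0, -3.0000-1.7321i, -3.0000+1.7321i]
Zero-padded 7-point DFT provides frequency interpolation.

DFT_7([x, 0, ...]) = [0, -0.7530-1.5637i, -2.4450-1.9499i, -3.8019-0.8678i, -3.8019+0.8678i, -2.4450+1.9499i, -0.7530+1.5637i]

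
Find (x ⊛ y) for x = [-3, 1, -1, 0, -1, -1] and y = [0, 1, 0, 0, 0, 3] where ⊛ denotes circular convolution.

(x ⊛ y)[n] = Σ(m=0 to 5) x[m] · y[(n-m) mod 6]

Computing each output sample:
(x ⊛ y)[0] = 2
(x ⊛ y)[1] = -6
(x ⊛ y)[2] = 1
(x ⊛ y)[3] = -4
(x ⊛ y)[4] = -3
(x ⊛ y)[5] = -10

x ⊛ y = [2, -6, 1, -4, -3, -10]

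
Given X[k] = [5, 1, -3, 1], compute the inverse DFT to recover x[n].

x[n] = (1/4) Σ(k=0 to 3) X[k] · e^(2πikn/4)

Computing each x[n]:
x[0] = 1
x[1] = 2
x[2] = 0
x[3] = 2

x = [1, 2, 0, 2]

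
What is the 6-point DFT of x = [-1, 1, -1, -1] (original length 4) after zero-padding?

Original 4-point DFT: [-2, -2i, -2, 2i]
Zero-padded 6-point DFT provides frequency interpolation.

DFT_6([x, 0, ...]) = [-2, 1, -2.0000-1.7321i, -2, -2.0000+1.7321i, 1]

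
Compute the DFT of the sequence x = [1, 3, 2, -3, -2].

X[k] = Σ(n=0 to 4) x[n] · ω_5^(nk)
where ω_5 = e^(-2πi/5)

Computing each X[k]:
X[0] = 1
X[1] = 2.1180-7.6942i
X[2] = -0.1180+1.8164i
X[3] = -0.1180-1.8164i
X[4] = 2.1180+7.6942i

X = [1, 2.1180-7.6942i, -0.1180+1.8164i, -0.1180-1.8164i, 2.1180+7.6942i]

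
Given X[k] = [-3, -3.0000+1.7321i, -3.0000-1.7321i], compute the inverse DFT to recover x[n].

x[n] = (1/3) Σ(k=0 to 2) X[k] · e^(2πikn/3)

Computing each x[n]:
x[0] = -3
x[1] = -1
x[2] = 1

x = [-3, -1, 1]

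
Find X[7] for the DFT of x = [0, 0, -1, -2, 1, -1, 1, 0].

X[7] = Σ(n=0 to 7) x[n] · ω_8^(7n) where ω_8 = e^(-2πi/8)
= (0)·ω_8^0 + (0)·ω_8^7 + (-1)·ω_8^14 + (-2)·ω_8^21 + (1)·ω_8^28 + (-1)·ω_8^35 + (1)·ω_8^42 + (0)·ω_8^49

X[7] = 1.1213-2.7071i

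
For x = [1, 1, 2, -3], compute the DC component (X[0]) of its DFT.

X[0] = Σ(n=0 to 3) x[n] · ω_4^0 = Σ x[n]
= (1) + (1) + (2) + (-3)

X[0] = 1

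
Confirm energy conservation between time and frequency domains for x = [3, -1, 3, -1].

Time domain:
Σ|x[n]|² = |3|² + |-1|² + |3|² + |-1|² = 20.0000

Frequency domain:
(1/4)Σ|X[k]|² = (1/4)(|4|² + |0|² + |8|² + |0|²) = (1/4)·80.0000 = 20.0000

Both sides agree, confirming Parseval's theorem.

Σ|x[n]|² = (1/N)Σ|X[k]|² = 20.0000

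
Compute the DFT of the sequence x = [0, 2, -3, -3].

X[k] = Σ(n=0 to 3) x[n] · ω_4^(nk)
where ω_4 = e^(-2πi/4)

Computing each X[k]:
X[0] = -4
X[1] = 3-5i
X[2] = -2
X[3] = 3+5i

X = [-4, 3-5i, -2, 3+5i]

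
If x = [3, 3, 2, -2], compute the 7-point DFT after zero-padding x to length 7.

Original 4-point DFT: [6, 1-5i, 4, 1+5i]
Zero-padded 7-point DFT provides frequency interpolation.

DFT_7([x, 0, ...]) = [6, 6.2274-3.4276i, -0.7165-3.6207i, 1.9891+2.2119i, 1.9891-2.2119i, -0.7165+3.6207i, 6.2274+3.4276i]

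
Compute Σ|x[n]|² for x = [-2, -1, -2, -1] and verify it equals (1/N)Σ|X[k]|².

Time domain:
Σ|x[n]|² = |-2|² + |-1|² + |-2|² + |-1|² = 10.0000

Frequency domain:
(1/4)Σ|X[k]|² = (1/4)(|-6|² + |0|² + |-2|² + |0|²) = (1/4)·40.0000 = 10.0000

Both sides agree, confirming Parseval's theorem.

Σ|x[n]|² = (1/N)Σ|X[k]|² = 10.0000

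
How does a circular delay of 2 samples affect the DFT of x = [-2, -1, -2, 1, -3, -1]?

Time shift by 2: X_shifted[k] = ω_6^(2k) · X[k]
Shifted x = [-3, -1, -2, -1, -2, 1]

DFT(x[n-2]) = [-8, 1.7321i, -2.0000+1.7321i, -6, -2.0000-1.7321i, -1.7321i]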